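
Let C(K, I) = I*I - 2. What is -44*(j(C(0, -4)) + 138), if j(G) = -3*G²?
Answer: 19800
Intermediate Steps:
C(K, I) = -2 + I² (C(K, I) = I² - 2 = -2 + I²)
-44*(j(C(0, -4)) + 138) = -44*(-3*(-2 + (-4)²)² + 138) = -44*(-3*(-2 + 16)² + 138) = -44*(-3*14² + 138) = -44*(-3*196 + 138) = -44*(-588 + 138) = -44*(-450) = 19800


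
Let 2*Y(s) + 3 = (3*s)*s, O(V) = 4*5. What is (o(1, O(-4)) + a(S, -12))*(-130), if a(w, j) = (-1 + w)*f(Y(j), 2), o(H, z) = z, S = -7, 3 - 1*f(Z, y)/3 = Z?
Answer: -662480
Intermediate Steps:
O(V) = 20
Y(s) = -3/2 + 3*s²/2 (Y(s) = -3/2 + ((3*s)*s)/2 = -3/2 + (3*s²)/2 = -3/2 + 3*s²/2)
f(Z, y) = 9 - 3*Z
a(w, j) = (-1 + w)*(27/2 - 9*j²/2) (a(w, j) = (-1 + w)*(9 - 3*(-3/2 + 3*j²/2)) = (-1 + w)*(9 + (9/2 - 9*j²/2)) = (-1 + w)*(27/2 - 9*j²/2))
(o(1, O(-4)) + a(S, -12))*(-130) = (20 - 9*(-1 - 7)*(-3 + (-12)²)/2)*(-130) = (20 - 9/2*(-8)*(-3 + 144))*(-130) = (20 - 9/2*(-8)*141)*(-130) = (20 + 5076)*(-130) = 5096*(-130) = -662480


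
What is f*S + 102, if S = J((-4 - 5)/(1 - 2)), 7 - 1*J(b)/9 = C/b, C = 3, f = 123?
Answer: 7482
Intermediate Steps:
J(b) = 63 - 27/b
S = 60 (S = 63 - 27*(1 - 2)/(-4 - 5) = 63 - 27/((-9/(-1))) = 63 - 27/((-9*(-1))) = 63 - 27/9 = 63 - 27*⅑ = 63 - 3 = 60)
f*S + 102 = 123*60 + 102 = 7380 + 102 = 7482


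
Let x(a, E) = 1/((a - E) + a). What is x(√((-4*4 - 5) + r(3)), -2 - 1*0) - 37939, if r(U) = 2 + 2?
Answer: (-37939*√17 + 75877*I/2)/(√17 - I) ≈ -37939.0 - 0.11453*I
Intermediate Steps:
r(U) = 4
x(a, E) = 1/(-E + 2*a)
x(√((-4*4 - 5) + r(3)), -2 - 1*0) - 37939 = 1/(-(-2 - 1*0) + 2*√((-4*4 - 5) + 4)) - 37939 = 1/(-(-2 + 0) + 2*√((-16 - 5) + 4)) - 37939 = 1/(-1*(-2) + 2*√(-21 + 4)) - 37939 = 1/(2 + 2*√(-17)) - 37939 = 1/(2 + 2*(I*√17)) - 37939 = 1/(2 + 2*I*√17) - 37939 = -37939 + 1/(2 + 2*I*√17)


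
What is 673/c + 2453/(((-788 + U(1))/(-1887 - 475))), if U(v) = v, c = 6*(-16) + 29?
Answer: 387667411/52729 ≈ 7352.1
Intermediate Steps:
c = -67 (c = -96 + 29 = -67)
673/c + 2453/(((-788 + U(1))/(-1887 - 475))) = 673/(-67) + 2453/(((-788 + 1)/(-1887 - 475))) = 673*(-1/67) + 2453/((-787/(-2362))) = -673/67 + 2453/((-787*(-1/2362))) = -673/67 + 2453/(787/2362) = -673/67 + 2453*(2362/787) = -673/67 + 5793986/787 = 387667411/52729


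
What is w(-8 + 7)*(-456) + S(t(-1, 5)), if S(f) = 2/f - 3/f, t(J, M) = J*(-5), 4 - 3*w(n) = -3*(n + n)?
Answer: 1519/5 ≈ 303.80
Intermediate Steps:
w(n) = 4/3 + 2*n (w(n) = 4/3 - (-1)*(n + n) = 4/3 - (-1)*2*n = 4/3 - (-2)*n = 4/3 + 2*n)
t(J, M) = -5*J
S(f) = -1/f
w(-8 + 7)*(-456) + S(t(-1, 5)) = (4/3 + 2*(-8 + 7))*(-456) - 1/((-5*(-1))) = (4/3 + 2*(-1))*(-456) - 1/5 = (4/3 - 2)*(-456) - 1*⅕ = -⅔*(-456) - ⅕ = 304 - ⅕ = 1519/5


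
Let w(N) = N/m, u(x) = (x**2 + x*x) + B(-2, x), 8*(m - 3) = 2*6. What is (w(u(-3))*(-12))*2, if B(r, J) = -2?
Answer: -256/3 ≈ -85.333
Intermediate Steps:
m = 9/2 (m = 3 + (2*6)/8 = 3 + (1/8)*12 = 3 + 3/2 = 9/2 ≈ 4.5000)
u(x) = -2 + 2*x**2 (u(x) = (x**2 + x*x) - 2 = (x**2 + x**2) - 2 = 2*x**2 - 2 = -2 + 2*x**2)
w(N) = 2*N/9 (w(N) = N/(9/2) = N*(2/9) = 2*N/9)
(w(u(-3))*(-12))*2 = ((2*(-2 + 2*(-3)**2)/9)*(-12))*2 = ((2*(-2 + 2*9)/9)*(-12))*2 = ((2*(-2 + 18)/9)*(-12))*2 = (((2/9)*16)*(-12))*2 = ((32/9)*(-12))*2 = -128/3*2 = -256/3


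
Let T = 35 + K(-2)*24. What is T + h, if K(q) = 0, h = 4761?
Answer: 4796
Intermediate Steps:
T = 35 (T = 35 + 0*24 = 35 + 0 = 35)
T + h = 35 + 4761 = 4796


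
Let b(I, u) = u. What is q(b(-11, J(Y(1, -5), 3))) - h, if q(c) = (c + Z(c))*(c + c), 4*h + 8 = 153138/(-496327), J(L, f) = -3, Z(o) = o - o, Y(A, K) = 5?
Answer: 19929649/992654 ≈ 20.077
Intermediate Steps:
Z(o) = 0
h = -2061877/992654 (h = -2 + (153138/(-496327))/4 = -2 + (153138*(-1/496327))/4 = -2 + (1/4)*(-153138/496327) = -2 - 76569/992654 = -2061877/992654 ≈ -2.0771)
q(c) = 2*c**2 (q(c) = (c + 0)*(c + c) = c*(2*c) = 2*c**2)
q(b(-11, J(Y(1, -5), 3))) - h = 2*(-3)**2 - 1*(-2061877/992654) = 2*9 + 2061877/992654 = 18 + 2061877/992654 = 19929649/992654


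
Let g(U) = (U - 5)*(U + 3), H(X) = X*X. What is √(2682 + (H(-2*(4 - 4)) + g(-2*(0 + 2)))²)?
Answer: 3*√307 ≈ 52.564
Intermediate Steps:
H(X) = X²
g(U) = (-5 + U)*(3 + U)
√(2682 + (H(-2*(4 - 4)) + g(-2*(0 + 2)))²) = √(2682 + ((-2*(4 - 4))² + (-15 + (-2*(0 + 2))² - (-4)*(0 + 2)))²) = √(2682 + ((-2*0)² + (-15 + (-2*2)² - (-4)*2))²) = √(2682 + (0² + (-15 + (-4)² - 2*(-4)))²) = √(2682 + (0 + (-15 + 16 + 8))²) = √(2682 + (0 + 9)²) = √(2682 + 9²) = √(2682 + 81) = √2763 = 3*√307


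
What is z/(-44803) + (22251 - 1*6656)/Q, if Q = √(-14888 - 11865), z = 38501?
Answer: -38501/44803 - 15595*I*√26753/26753 ≈ -0.85934 - 95.345*I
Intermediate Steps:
Q = I*√26753 (Q = √(-26753) = I*√26753 ≈ 163.56*I)
z/(-44803) + (22251 - 1*6656)/Q = 38501/(-44803) + (22251 - 1*6656)/((I*√26753)) = 38501*(-1/44803) + (22251 - 6656)*(-I*√26753/26753) = -38501/44803 + 15595*(-I*√26753/26753) = -38501/44803 - 15595*I*√26753/26753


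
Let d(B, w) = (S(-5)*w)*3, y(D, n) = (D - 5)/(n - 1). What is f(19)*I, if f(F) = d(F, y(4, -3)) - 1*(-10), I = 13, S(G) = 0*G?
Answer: 130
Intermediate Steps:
S(G) = 0
y(D, n) = (-5 + D)/(-1 + n)
d(B, w) = 0 (d(B, w) = (0*w)*3 = 0*3 = 0)
f(F) = 10 (f(F) = 0 - 1*(-10) = 0 + 10 = 10)
f(19)*I = 10*13 = 130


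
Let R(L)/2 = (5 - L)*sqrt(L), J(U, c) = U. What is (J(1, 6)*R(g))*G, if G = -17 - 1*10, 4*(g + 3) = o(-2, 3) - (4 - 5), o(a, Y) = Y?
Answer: -378*I*sqrt(2) ≈ -534.57*I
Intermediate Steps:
g = -2 (g = -3 + (3 - (4 - 5))/4 = -3 + (3 - 1*(-1))/4 = -3 + (3 + 1)/4 = -3 + (1/4)*4 = -3 + 1 = -2)
G = -27 (G = -17 - 10 = -27)
R(L) = 2*sqrt(L)*(5 - L) (R(L) = 2*((5 - L)*sqrt(L)) = 2*(sqrt(L)*(5 - L)) = 2*sqrt(L)*(5 - L))
(J(1, 6)*R(g))*G = (1*(2*sqrt(-2)*(5 - 1*(-2))))*(-27) = (1*(2*(I*sqrt(2))*(5 + 2)))*(-27) = (1*(2*(I*sqrt(2))*7))*(-27) = (1*(14*I*sqrt(2)))*(-27) = (14*I*sqrt(2))*(-27) = -378*I*sqrt(2)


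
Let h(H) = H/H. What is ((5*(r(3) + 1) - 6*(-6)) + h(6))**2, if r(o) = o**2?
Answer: 7569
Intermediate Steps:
h(H) = 1
((5*(r(3) + 1) - 6*(-6)) + h(6))**2 = ((5*(3**2 + 1) - 6*(-6)) + 1)**2 = ((5*(9 + 1) + 36) + 1)**2 = ((5*10 + 36) + 1)**2 = ((50 + 36) + 1)**2 = (86 + 1)**2 = 87**2 = 7569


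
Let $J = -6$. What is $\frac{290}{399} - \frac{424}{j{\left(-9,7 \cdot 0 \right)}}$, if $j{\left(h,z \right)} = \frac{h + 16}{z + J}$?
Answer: $\frac{145298}{399} \approx 364.16$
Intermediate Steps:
$j{\left(h,z \right)} = \frac{16 + h}{-6 + z}$ ($j{\left(h,z \right)} = \frac{h + 16}{z - 6} = \frac{16 + h}{-6 + z}$)
$\frac{290}{399} - \frac{424}{j{\left(-9,7 \cdot 0 \right)}} = \frac{290}{399} - \frac{424}{\frac{1}{-6 + 7 \cdot 0} \left(16 - 9\right)} = 290 \cdot \frac{1}{399} - \frac{424}{\frac{1}{-6 + 0} \cdot 7} = \frac{290}{399} - \frac{424}{\frac{1}{-6} \cdot 7} = \frac{290}{399} - \frac{424}{\left(- \frac{1}{6}\right) 7} = \frac{290}{399} - \frac{424}{- \frac{7}{6}} = \frac{290}{399} - - \frac{2544}{7} = \frac{290}{399} + \frac{2544}{7} = \frac{145298}{399}$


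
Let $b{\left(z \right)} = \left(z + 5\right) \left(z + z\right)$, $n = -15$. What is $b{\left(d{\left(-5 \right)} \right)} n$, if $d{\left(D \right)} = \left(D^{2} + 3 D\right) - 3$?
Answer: $-2520$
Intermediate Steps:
$d{\left(D \right)} = -3 + D^{2} + 3 D$
$b{\left(z \right)} = 2 z \left(5 + z\right)$ ($b{\left(z \right)} = \left(5 + z\right) 2 z = 2 z \left(5 + z\right)$)
$b{\left(d{\left(-5 \right)} \right)} n = 2 \left(-3 + \left(-5\right)^{2} + 3 \left(-5\right)\right) \left(5 + \left(-3 + \left(-5\right)^{2} + 3 \left(-5\right)\right)\right) \left(-15\right) = 2 \left(-3 + 25 - 15\right) \left(5 - -7\right) \left(-15\right) = 2 \cdot 7 \left(5 + 7\right) \left(-15\right) = 2 \cdot 7 \cdot 12 \left(-15\right) = 168 \left(-15\right) = -2520$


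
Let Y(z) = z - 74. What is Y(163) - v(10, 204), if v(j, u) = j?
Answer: 79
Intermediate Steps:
Y(z) = -74 + z
Y(163) - v(10, 204) = (-74 + 163) - 1*10 = 89 - 10 = 79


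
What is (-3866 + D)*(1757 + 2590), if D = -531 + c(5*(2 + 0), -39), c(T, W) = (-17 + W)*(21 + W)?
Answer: -14731983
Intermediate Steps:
D = 477 (D = -531 + (-357 + (-39)**2 + 4*(-39)) = -531 + (-357 + 1521 - 156) = -531 + 1008 = 477)
(-3866 + D)*(1757 + 2590) = (-3866 + 477)*(1757 + 2590) = -3389*4347 = -14731983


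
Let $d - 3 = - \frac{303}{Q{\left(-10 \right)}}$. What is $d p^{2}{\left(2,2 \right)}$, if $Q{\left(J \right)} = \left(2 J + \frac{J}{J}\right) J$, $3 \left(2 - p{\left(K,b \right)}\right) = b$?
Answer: $\frac{712}{285} \approx 2.4982$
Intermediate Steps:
$p{\left(K,b \right)} = 2 - \frac{b}{3}$
$Q{\left(J \right)} = J \left(1 + 2 J\right)$ ($Q{\left(J \right)} = \left(2 J + 1\right) J = \left(1 + 2 J\right) J = J \left(1 + 2 J\right)$)
$d = \frac{267}{190}$ ($d = 3 - \frac{303}{\left(-10\right) \left(1 + 2 \left(-10\right)\right)} = 3 - \frac{303}{\left(-10\right) \left(1 - 20\right)} = 3 - \frac{303}{\left(-10\right) \left(-19\right)} = 3 - \frac{303}{190} = \frac{267}{190} \approx 1.4053$)
$d p^{2}{\left(2,2 \right)} = \frac{267 \left(2 - \frac{2}{3}\right)^{2}}{190} = \frac{267 \left(\frac{4}{3}\right)^{2}}{190} = \frac{267}{190} \cdot \frac{16}{9} = \frac{712}{285}$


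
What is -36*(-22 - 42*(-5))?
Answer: -6768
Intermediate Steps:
-36*(-22 - 42*(-5)) = -36*(-22 + 210) = -36*188 = -6768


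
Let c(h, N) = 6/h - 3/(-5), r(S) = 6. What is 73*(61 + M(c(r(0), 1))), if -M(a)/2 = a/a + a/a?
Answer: 4161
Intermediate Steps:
c(h, N) = 3/5 + 6/h (c(h, N) = 6/h - 3*(-1/5) = 6/h + 3/5 = 3/5 + 6/h)
M(a) = -4 (M(a) = -2*(a/a + a/a) = -2*(1 + 1) = -2*2 = -4)
73*(61 + M(c(r(0), 1))) = 73*(61 - 4) = 73*57 = 4161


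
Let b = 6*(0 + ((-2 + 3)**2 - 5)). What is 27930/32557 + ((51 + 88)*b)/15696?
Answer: 1962971/3041754 ≈ 0.64534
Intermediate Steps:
b = -24 (b = 6*(0 + (1**2 - 5)) = 6*(0 + (1 - 5)) = 6*(0 - 4) = 6*(-4) = -24)
27930/32557 + ((51 + 88)*b)/15696 = 27930/32557 + ((51 + 88)*(-24))/15696 = 27930*(1/32557) + (139*(-24))*(1/15696) = 3990/4651 - 3336*1/15696 = 3990/4651 - 139/654 = 1962971/3041754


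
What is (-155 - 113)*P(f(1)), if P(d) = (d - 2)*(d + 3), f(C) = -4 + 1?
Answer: 0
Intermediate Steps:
f(C) = -3
P(d) = (-2 + d)*(3 + d)
(-155 - 113)*P(f(1)) = (-155 - 113)*(-6 - 3 + (-3)²) = -268*(-6 - 3 + 9) = -268*0 = 0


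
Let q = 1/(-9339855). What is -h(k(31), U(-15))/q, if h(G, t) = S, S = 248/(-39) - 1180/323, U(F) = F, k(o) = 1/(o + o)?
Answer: -392659957340/4199 ≈ -9.3513e+7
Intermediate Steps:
k(o) = 1/(2*o)
S = -126124/12597 (S = 248*(-1/39) - 1180*1/323 = -248/39 - 1180/323 = -126124/12597 ≈ -10.012)
h(G, t) = -126124/12597
q = -1/9339855 ≈ -1.0707e-7
-h(k(31), U(-15))/q = -(-126124)/(12597*(-1/9339855)) = -(-126124)*(-9339855)/12597 = -1*392659957340/4199 = -392659957340/4199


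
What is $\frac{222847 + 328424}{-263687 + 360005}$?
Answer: $\frac{183757}{32106} \approx 5.7234$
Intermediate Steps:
$\frac{222847 + 328424}{-263687 + 360005} = \frac{551271}{96318} = 551271 \cdot \frac{1}{96318} = \frac{183757}{32106}$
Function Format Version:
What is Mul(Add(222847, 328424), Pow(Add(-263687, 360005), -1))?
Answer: Rational(183757, 32106) ≈ 5.7234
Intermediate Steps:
Mul(Add(222847, 328424), Pow(Add(-263687, 360005), -1)) = Mul(551271, Pow(96318, -1)) = Mul(551271, Rational(1, 96318)) = Rational(183757, 32106)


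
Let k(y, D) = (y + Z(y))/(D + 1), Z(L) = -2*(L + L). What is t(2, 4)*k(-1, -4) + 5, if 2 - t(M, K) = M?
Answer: 5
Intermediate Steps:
t(M, K) = 2 - M
Z(L) = -4*L
k(y, D) = -3*y/(1 + D) (k(y, D) = (y - 4*y)/(D + 1) = (-3*y)/(1 + D) = -3*y/(1 + D))
t(2, 4)*k(-1, -4) + 5 = (2 - 1*2)*(-3*(-1)/(1 - 4)) + 5 = (2 - 2)*(-3*(-1)/(-3)) + 5 = 0*(-3*(-1)*(-⅓)) + 5 = 0*(-1) + 5 = 0 + 5 = 5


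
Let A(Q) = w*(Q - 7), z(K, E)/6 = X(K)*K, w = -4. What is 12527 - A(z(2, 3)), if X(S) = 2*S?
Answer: 12691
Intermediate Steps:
z(K, E) = 12*K² (z(K, E) = 6*((2*K)*K) = 6*(2*K²) = 12*K²)
A(Q) = 28 - 4*Q (A(Q) = -4*(Q - 7) = -4*(-7 + Q) = 28 - 4*Q)
12527 - A(z(2, 3)) = 12527 - (28 - 48*2²) = 12527 - (28 - 48*4) = 12527 - (28 - 4*48) = 12527 - (28 - 192) = 12527 - 1*(-164) = 12527 + 164 = 12691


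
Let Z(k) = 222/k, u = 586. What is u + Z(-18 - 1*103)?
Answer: 70684/121 ≈ 584.17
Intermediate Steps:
u + Z(-18 - 1*103) = 586 + 222/(-18 - 1*103) = 586 + 222/(-18 - 103) = 586 + 222/(-121) = 586 + 222*(-1/121) = 586 - 222/121 = 70684/121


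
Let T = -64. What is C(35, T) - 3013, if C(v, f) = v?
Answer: -2978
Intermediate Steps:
C(35, T) - 3013 = 35 - 3013 = -2978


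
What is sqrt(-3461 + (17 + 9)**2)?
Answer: I*sqrt(2785) ≈ 52.773*I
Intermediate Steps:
sqrt(-3461 + (17 + 9)**2) = sqrt(-3461 + 26**2) = sqrt(-3461 + 676) = sqrt(-2785) = I*sqrt(2785)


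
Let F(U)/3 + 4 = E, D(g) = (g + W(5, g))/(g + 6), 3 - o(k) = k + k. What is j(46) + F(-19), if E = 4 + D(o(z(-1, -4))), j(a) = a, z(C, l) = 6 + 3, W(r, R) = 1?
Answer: 152/3 ≈ 50.667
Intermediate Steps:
z(C, l) = 9
o(k) = 3 - 2*k (o(k) = 3 - (k + k) = 3 - 2*k)
D(g) = (1 + g)/(6 + g) (D(g) = (g + 1)/(g + 6) = (1 + g)/(6 + g))
E = 50/9 (E = 4 + (1 + (3 - 2*9))/(6 + (3 - 2*9)) = 4 + (1 + (3 - 18))/(6 + (3 - 18)) = 4 + (1 - 15)/(6 - 15) = 4 - 14/(-9) = 4 - ⅑*(-14) = 4 + 14/9 = 50/9 ≈ 5.5556)
F(U) = 14/3 (F(U) = -12 + 3*(50/9) = -12 + 50/3 = 14/3)
j(46) + F(-19) = 46 + 14/3 = 152/3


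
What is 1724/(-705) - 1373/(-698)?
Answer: -235387/492090 ≈ -0.47834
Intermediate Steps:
1724/(-705) - 1373/(-698) = 1724*(-1/705) - 1373*(-1/698) = -1724/705 + 1373/698 = -235387/492090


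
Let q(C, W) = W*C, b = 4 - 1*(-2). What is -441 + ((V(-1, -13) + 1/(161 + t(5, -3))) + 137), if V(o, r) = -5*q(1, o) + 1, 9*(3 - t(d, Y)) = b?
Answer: -146017/490 ≈ -297.99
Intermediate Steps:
b = 6 (b = 4 + 2 = 6)
t(d, Y) = 7/3 (t(d, Y) = 3 - ⅑*6 = 3 - ⅔ = 7/3)
q(C, W) = C*W
V(o, r) = 1 - 5*o (V(o, r) = -5*o + 1 = 1 - 5*o)
-441 + ((V(-1, -13) + 1/(161 + t(5, -3))) + 137) = -441 + (((1 - 5*(-1)) + 1/(161 + 7/3)) + 137) = -441 + (((1 + 5) + 1/(490/3)) + 137) = -441 + ((6 + 3/490) + 137) = -441 + (2943/490 + 137) = -441 + 70073/490 = -146017/490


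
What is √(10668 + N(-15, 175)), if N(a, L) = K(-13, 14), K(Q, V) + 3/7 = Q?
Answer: √522074/7 ≈ 103.22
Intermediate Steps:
K(Q, V) = -3/7 + Q
N(a, L) = -94/7 (N(a, L) = -3/7 - 13 = -94/7)
√(10668 + N(-15, 175)) = √(10668 - 94/7) = √(74582/7) = √522074/7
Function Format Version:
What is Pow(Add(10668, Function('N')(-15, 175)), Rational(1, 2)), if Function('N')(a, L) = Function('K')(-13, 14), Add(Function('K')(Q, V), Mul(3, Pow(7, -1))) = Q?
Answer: Mul(Rational(1, 7), Pow(522074, Rational(1, 2))) ≈ 103.22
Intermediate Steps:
Function('K')(Q, V) = Add(Rational(-3, 7), Q)
Function('N')(a, L) = Rational(-94, 7) (Function('N')(a, L) = Add(Rational(-3, 7), -13) = Rational(-94, 7))
Pow(Add(10668, Function('N')(-15, 175)), Rational(1, 2)) = Pow(Add(10668, Rational(-94, 7)), Rational(1, 2)) = Pow(Rational(74582, 7), Rational(1, 2)) = Mul(Rational(1, 7), Pow(522074, Rational(1, 2)))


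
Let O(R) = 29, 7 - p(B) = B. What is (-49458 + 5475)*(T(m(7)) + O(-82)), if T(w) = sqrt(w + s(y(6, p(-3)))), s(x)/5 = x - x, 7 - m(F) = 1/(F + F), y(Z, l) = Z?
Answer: -1275507 - 43983*sqrt(1358)/14 ≈ -1.3913e+6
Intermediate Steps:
p(B) = 7 - B
m(F) = 7 - 1/(2*F) (m(F) = 7 - 1/(F + F) = 7 - 1/(2*F))
s(x) = 0 (s(x) = 5*(x - x) = 5*0 = 0)
T(w) = sqrt(w) (T(w) = sqrt(w + 0) = sqrt(w))
(-49458 + 5475)*(T(m(7)) + O(-82)) = (-49458 + 5475)*(sqrt(7 - 1/2/7) + 29) = -43983*(sqrt(7 - 1/2*1/7) + 29) = -43983*(sqrt(7 - 1/14) + 29) = -43983*(sqrt(97/14) + 29) = -43983*(sqrt(1358)/14 + 29) = -43983*(29 + sqrt(1358)/14) = -1275507 - 43983*sqrt(1358)/14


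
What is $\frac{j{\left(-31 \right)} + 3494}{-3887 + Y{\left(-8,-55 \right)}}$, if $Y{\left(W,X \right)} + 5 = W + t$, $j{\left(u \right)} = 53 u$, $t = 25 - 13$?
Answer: $- \frac{617}{1296} \approx -0.47608$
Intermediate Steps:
$t = 12$ ($t = 25 - 13 = 12$)
$Y{\left(W,X \right)} = 7 + W$ ($Y{\left(W,X \right)} = -5 + \left(W + 12\right) = -5 + \left(12 + W\right) = 7 + W$)
$\frac{j{\left(-31 \right)} + 3494}{-3887 + Y{\left(-8,-55 \right)}} = \frac{53 \left(-31\right) + 3494}{-3887 + \left(7 - 8\right)} = \frac{-1643 + 3494}{-3887 - 1} = \frac{1851}{-3888} = 1851 \left(- \frac{1}{3888}\right) = - \frac{617}{1296}$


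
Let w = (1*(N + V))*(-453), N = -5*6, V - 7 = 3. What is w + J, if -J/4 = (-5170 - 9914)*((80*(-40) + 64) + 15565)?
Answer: 749925204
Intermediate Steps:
V = 10 (V = 7 + 3 = 10)
N = -30
w = 9060 (w = (1*(-30 + 10))*(-453) = (1*(-20))*(-453) = -20*(-453) = 9060)
J = 749916144 (J = -4*(-5170 - 9914)*((80*(-40) + 64) + 15565) = -(-60336)*((-3200 + 64) + 15565) = -(-60336)*(-3136 + 15565) = -(-60336)*12429 = -4*(-187479036) = 749916144)
w + J = 9060 + 749916144 = 749925204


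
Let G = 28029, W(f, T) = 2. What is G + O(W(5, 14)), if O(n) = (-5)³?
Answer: 27904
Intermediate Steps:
O(n) = -125
G + O(W(5, 14)) = 28029 - 125 = 27904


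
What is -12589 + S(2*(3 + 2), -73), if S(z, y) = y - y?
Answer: -12589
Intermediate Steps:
S(z, y) = 0
-12589 + S(2*(3 + 2), -73) = -12589 + 0 = -12589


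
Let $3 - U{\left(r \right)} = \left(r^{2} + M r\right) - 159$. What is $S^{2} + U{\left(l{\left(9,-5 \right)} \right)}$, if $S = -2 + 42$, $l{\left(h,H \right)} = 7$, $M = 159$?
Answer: $600$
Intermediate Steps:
$S = 40$
$U{\left(r \right)} = 162 - r^{2} - 159 r$ ($U{\left(r \right)} = 3 - \left(\left(r^{2} + 159 r\right) - 159\right) = 3 - \left(-159 + r^{2} + 159 r\right) = 162 - r^{2} - 159 r$)
$S^{2} + U{\left(l{\left(9,-5 \right)} \right)} = 40^{2} - 1000 = 1600 - 1000 = 600$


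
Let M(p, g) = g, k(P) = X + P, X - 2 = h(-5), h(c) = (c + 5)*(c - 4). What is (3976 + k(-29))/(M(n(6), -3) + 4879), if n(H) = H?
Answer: 3949/4876 ≈ 0.80989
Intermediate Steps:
h(c) = (-4 + c)*(5 + c) (h(c) = (5 + c)*(-4 + c) = (-4 + c)*(5 + c))
X = 2 (X = 2 + (-20 - 5 + (-5)**2) = 2 + (-20 - 5 + 25) = 2 + 0 = 2)
k(P) = 2 + P
(3976 + k(-29))/(M(n(6), -3) + 4879) = (3976 + (2 - 29))/(-3 + 4879) = (3976 - 27)/4876 = 3949*(1/4876) = 3949/4876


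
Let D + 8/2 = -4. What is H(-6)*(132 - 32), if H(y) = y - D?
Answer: 200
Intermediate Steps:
D = -8 (D = -4 - 4 = -8)
H(y) = 8 + y (H(y) = y - 1*(-8) = y + 8 = 8 + y)
H(-6)*(132 - 32) = (8 - 6)*(132 - 32) = 2*100 = 200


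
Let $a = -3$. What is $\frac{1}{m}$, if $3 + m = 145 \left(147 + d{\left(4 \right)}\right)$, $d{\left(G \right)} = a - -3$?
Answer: $\frac{1}{21312} \approx 4.6922 \cdot 10^{-5}$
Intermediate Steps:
$d{\left(G \right)} = 0$ ($d{\left(G \right)} = -3 - -3 = -3 + 3 = 0$)
$m = 21312$ ($m = -3 + 145 \left(147 + 0\right) = -3 + 145 \cdot 147 = -3 + 21315 = 21312$)
$\frac{1}{m} = \frac{1}{21312}$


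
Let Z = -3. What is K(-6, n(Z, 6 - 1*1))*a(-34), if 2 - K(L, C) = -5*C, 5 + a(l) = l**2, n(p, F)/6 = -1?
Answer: -32228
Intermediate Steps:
n(p, F) = -6 (n(p, F) = 6*(-1) = -6)
a(l) = -5 + l**2
K(L, C) = 2 + 5*C (K(L, C) = 2 - (-5)*C = 2 + 5*C)
K(-6, n(Z, 6 - 1*1))*a(-34) = (2 + 5*(-6))*(-5 + (-34)**2) = (2 - 30)*(-5 + 1156) = -28*1151 = -32228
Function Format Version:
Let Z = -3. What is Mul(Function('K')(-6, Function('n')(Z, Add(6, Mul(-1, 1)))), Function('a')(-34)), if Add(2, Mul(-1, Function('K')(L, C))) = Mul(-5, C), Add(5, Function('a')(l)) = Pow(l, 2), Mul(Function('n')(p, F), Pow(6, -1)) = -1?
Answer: -32228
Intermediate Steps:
Function('n')(p, F) = -6 (Function('n')(p, F) = Mul(6, -1) = -6)
Function('a')(l) = Add(-5, Pow(l, 2))
Function('K')(L, C) = Add(2, Mul(5, C)) (Function('K')(L, C) = Add(2, Mul(-1, Mul(-5, C))) = Add(2, Mul(5, C)))
Mul(Function('K')(-6, Function('n')(Z, Add(6, Mul(-1, 1)))), Function('a')(-34)) = Mul(Add(2, Mul(5, -6)), Add(-5, Pow(-34, 2))) = Mul(Add(2, -30), Add(-5, 1156)) = Mul(-28, 1151) = -32228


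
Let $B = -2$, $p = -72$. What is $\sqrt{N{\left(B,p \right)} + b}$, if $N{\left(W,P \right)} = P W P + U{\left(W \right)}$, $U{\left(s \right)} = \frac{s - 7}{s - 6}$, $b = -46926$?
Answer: $\frac{3 i \sqrt{101854}}{4} \approx 239.36 i$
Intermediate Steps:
$U{\left(s \right)} = \frac{-7 + s}{-6 + s}$
$N{\left(W,P \right)} = W P^{2} + \frac{-7 + W}{-6 + W}$ ($N{\left(W,P \right)} = P W P + \frac{-7 + W}{-6 + W} = W P^{2} + \frac{-7 + W}{-6 + W}$)
$\sqrt{N{\left(B,p \right)} + b} = \sqrt{\frac{-7 - 2 - 2 \left(-72\right)^{2} \left(-6 - 2\right)}{-6 - 2} - 46926} = \sqrt{\frac{-7 - 2 - 10368 \left(-8\right)}{-8} - 46926} = \sqrt{- \frac{-7 - 2 + 82944}{8} - 46926} = \sqrt{\left(- \frac{1}{8}\right) 82935 - 46926} = \sqrt{- \frac{82935}{8} - 46926} = \sqrt{- \frac{458343}{8}} = \frac{3 i \sqrt{101854}}{4}$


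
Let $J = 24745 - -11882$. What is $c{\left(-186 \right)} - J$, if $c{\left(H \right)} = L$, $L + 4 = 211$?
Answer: $-36420$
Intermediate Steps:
$L = 207$ ($L = -4 + 211 = 207$)
$c{\left(H \right)} = 207$
$J = 36627$ ($J = 24745 + 11882 = 36627$)
$c{\left(-186 \right)} - J = 207 - 36627 = -36420$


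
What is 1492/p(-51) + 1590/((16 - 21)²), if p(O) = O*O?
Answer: 834578/13005 ≈ 64.174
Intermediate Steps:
p(O) = O²
1492/p(-51) + 1590/((16 - 21)²) = 1492/((-51)²) + 1590/((16 - 21)²) = 1492/2601 + 1590/((-5)²) = 1492*(1/2601) + 1590/25 = 1492/2601 + 1590*(1/25) = 1492/2601 + 318/5 = 834578/13005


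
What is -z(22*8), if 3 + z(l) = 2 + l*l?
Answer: -30975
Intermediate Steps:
z(l) = -1 + l**2 (z(l) = -3 + (2 + l*l) = -3 + (2 + l**2) = -1 + l**2)
-z(22*8) = -(-1 + (22*8)**2) = -(-1 + 176**2) = -(-1 + 30976) = -1*30975 = -30975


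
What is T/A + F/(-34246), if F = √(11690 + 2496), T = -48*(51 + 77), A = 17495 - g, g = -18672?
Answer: -6144/36167 - √14186/34246 ≈ -0.17336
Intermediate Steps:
A = 36167 (A = 17495 - 1*(-18672) = 17495 + 18672 = 36167)
T = -6144 (T = -48*128 = -6144)
F = √14186 ≈ 119.10
T/A + F/(-34246) = -6144/36167 + √14186/(-34246) = -6144*1/36167 + √14186*(-1/34246) = -6144/36167 - √14186/34246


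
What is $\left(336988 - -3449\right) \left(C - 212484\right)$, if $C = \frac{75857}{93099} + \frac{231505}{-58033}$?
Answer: $- \frac{130277153089592354218}{1800938089} \approx -7.2339 \cdot 10^{10}$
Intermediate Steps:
$C = - \frac{17150674714}{5402814267}$ ($C = 75857 \cdot \frac{1}{93099} + 231505 \left(- \frac{1}{58033}\right) = \frac{75857}{93099} - \frac{231505}{58033} = - \frac{17150674714}{5402814267} \approx -3.1744$)
$\left(336988 - -3449\right) \left(C - 212484\right) = \left(336988 - -3449\right) \left(- \frac{17150674714}{5402814267} - 212484\right) = \left(336988 + \left(-76 + 3525\right)\right) \left(- \frac{1148028737383942}{5402814267}\right) = \left(336988 + 3449\right) \left(- \frac{1148028737383942}{5402814267}\right) = 340437 \left(- \frac{1148028737383942}{5402814267}\right) = - \frac{130277153089592354218}{1800938089}$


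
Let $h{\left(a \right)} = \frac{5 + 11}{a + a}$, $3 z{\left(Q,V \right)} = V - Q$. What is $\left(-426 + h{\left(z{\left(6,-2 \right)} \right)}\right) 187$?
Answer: $-80223$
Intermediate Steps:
$z{\left(Q,V \right)} = - \frac{Q}{3} + \frac{V}{3}$ ($z{\left(Q,V \right)} = \frac{V - Q}{3} = - \frac{Q}{3} + \frac{V}{3}$)
$h{\left(a \right)} = \frac{8}{a}$ ($h{\left(a \right)} = \frac{16}{2 a} = 16 \frac{1}{2 a} = \frac{8}{a}$)
$\left(-426 + h{\left(z{\left(6,-2 \right)} \right)}\right) 187 = \left(-426 + \frac{8}{\left(- \frac{1}{3}\right) 6 + \frac{1}{3} \left(-2\right)}\right) 187 = \left(-426 + \frac{8}{-2 - \frac{2}{3}}\right) 187 = \left(-426 + \frac{8}{- \frac{8}{3}}\right) 187 = \left(-426 + 8 \left(- \frac{3}{8}\right)\right) 187 = \left(-426 - 3\right) 187 = \left(-429\right) 187 = -80223$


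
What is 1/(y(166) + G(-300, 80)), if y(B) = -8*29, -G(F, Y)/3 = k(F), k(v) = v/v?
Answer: -1/235 ≈ -0.0042553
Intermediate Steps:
k(v) = 1
G(F, Y) = -3 (G(F, Y) = -3*1 = -3)
y(B) = -232
1/(y(166) + G(-300, 80)) = 1/(-232 - 3) = 1/(-235) = -1/235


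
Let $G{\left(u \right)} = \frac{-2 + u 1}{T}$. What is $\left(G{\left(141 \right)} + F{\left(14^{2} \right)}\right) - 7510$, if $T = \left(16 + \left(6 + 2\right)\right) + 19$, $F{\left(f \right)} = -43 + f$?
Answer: $- \frac{316212}{43} \approx -7353.8$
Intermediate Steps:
$T = 43$ ($T = \left(16 + 8\right) + 19 = 24 + 19 = 43$)
$G{\left(u \right)} = - \frac{2}{43} + \frac{u}{43}$ ($G{\left(u \right)} = \frac{-2 + u 1}{43} = \left(-2 + u\right) \frac{1}{43} = - \frac{2}{43} + \frac{u}{43}$)
$\left(G{\left(141 \right)} + F{\left(14^{2} \right)}\right) - 7510 = \left(\left(- \frac{2}{43} + \frac{1}{43} \cdot 141\right) - \left(43 - 14^{2}\right)\right) - 7510 = \left(\left(- \frac{2}{43} + \frac{141}{43}\right) + \left(-43 + 196\right)\right) - 7510 = \left(\frac{139}{43} + 153\right) - 7510 = \frac{6718}{43} - 7510 = - \frac{316212}{43}$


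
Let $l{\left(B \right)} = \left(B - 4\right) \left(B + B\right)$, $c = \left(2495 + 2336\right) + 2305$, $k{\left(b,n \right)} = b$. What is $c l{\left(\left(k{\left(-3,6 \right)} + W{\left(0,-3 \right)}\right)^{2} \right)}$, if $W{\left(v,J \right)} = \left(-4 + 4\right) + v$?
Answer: $642240$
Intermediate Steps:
$W{\left(v,J \right)} = v$ ($W{\left(v,J \right)} = 0 + v = v$)
$c = 7136$ ($c = 4831 + 2305 = 7136$)
$l{\left(B \right)} = 2 B \left(-4 + B\right)$ ($l{\left(B \right)} = \left(-4 + B\right) 2 B = 2 B \left(-4 + B\right)$)
$c l{\left(\left(k{\left(-3,6 \right)} + W{\left(0,-3 \right)}\right)^{2} \right)} = 7136 \cdot 2 \left(-3 + 0\right)^{2} \left(-4 + \left(-3 + 0\right)^{2}\right) = 7136 \cdot 2 \left(-3\right)^{2} \left(-4 + \left(-3\right)^{2}\right) = 7136 \cdot 2 \cdot 9 \left(-4 + 9\right) = 7136 \cdot 2 \cdot 9 \cdot 5 = 7136 \cdot 90 = 642240$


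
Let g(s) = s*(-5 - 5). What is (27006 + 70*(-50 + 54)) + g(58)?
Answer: 26706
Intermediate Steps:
g(s) = -10*s (g(s) = s*(-10) = -10*s)
(27006 + 70*(-50 + 54)) + g(58) = (27006 + 70*(-50 + 54)) - 10*58 = (27006 + 70*4) - 580 = (27006 + 280) - 580 = 27286 - 580 = 26706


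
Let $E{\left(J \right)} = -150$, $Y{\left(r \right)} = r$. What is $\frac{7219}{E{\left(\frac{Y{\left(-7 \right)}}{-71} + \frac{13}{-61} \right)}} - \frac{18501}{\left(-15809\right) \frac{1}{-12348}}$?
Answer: $- \frac{34381677371}{2371350} \approx -14499.0$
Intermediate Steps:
$\frac{7219}{E{\left(\frac{Y{\left(-7 \right)}}{-71} + \frac{13}{-61} \right)}} - \frac{18501}{\left(-15809\right) \frac{1}{-12348}} = \frac{7219}{-150} - \frac{18501}{\left(-15809\right) \frac{1}{-12348}} = 7219 \left(- \frac{1}{150}\right) - \frac{18501}{\left(-15809\right) \left(- \frac{1}{12348}\right)} = - \frac{7219}{150} - \frac{18501}{\frac{15809}{12348}} = - \frac{7219}{150} - \frac{228450348}{15809} = - \frac{34381677371}{2371350}$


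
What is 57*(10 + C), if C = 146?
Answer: 8892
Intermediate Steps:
57*(10 + C) = 57*(10 + 146) = 57*156 = 8892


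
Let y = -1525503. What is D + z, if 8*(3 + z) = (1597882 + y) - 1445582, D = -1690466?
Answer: -14896955/8 ≈ -1.8621e+6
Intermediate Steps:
z = -1373227/8 (z = -3 + ((1597882 - 1525503) - 1445582)/8 = -3 + (72379 - 1445582)/8 = -3 + (1/8)*(-1373203) = -3 - 1373203/8 = -1373227/8 ≈ -1.7165e+5)
D + z = -1690466 - 1373227/8 = -14896955/8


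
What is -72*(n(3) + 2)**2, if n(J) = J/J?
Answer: -648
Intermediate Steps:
n(J) = 1
-72*(n(3) + 2)**2 = -72*(1 + 2)**2 = -72*3**2 = -72*9 = -648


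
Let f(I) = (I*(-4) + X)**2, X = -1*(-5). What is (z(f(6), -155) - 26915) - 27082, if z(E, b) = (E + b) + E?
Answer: -53430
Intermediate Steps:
X = 5
f(I) = (5 - 4*I)**2 (f(I) = (I*(-4) + 5)**2 = (-4*I + 5)**2 = (5 - 4*I)**2)
z(E, b) = b + 2*E
(z(f(6), -155) - 26915) - 27082 = ((-155 + 2*(-5 + 4*6)**2) - 26915) - 27082 = ((-155 + 2*(-5 + 24)**2) - 26915) - 27082 = ((-155 + 2*19**2) - 26915) - 27082 = ((-155 + 2*361) - 26915) - 27082 = ((-155 + 722) - 26915) - 27082 = (567 - 26915) - 27082 = -26348 - 27082 = -53430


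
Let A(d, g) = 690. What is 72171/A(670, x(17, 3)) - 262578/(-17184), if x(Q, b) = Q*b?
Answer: 39482369/329360 ≈ 119.88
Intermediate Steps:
72171/A(670, x(17, 3)) - 262578/(-17184) = 72171/690 - 262578/(-17184) = 72171*(1/690) - 262578*(-1/17184) = 24057/230 + 43763/2864 = 39482369/329360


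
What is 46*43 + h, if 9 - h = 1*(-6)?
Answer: 1993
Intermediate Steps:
h = 15 (h = 9 - (-6) = 9 - 1*(-6) = 9 + 6 = 15)
46*43 + h = 46*43 + 15 = 1978 + 15 = 1993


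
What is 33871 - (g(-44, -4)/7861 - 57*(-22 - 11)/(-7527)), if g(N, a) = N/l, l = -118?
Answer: 39415014592636/1163671691 ≈ 33871.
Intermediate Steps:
g(N, a) = -N/118 (g(N, a) = N/(-118) = N*(-1/118) = -N/118)
33871 - (g(-44, -4)/7861 - 57*(-22 - 11)/(-7527)) = 33871 - (-1/118*(-44)/7861 - 57*(-22 - 11)/(-7527)) = 33871 - ((22/59)*(1/7861) - 57*(-33)*(-1/7527)) = 33871 - (22/463799 + 1881*(-1/7527)) = 33871 - (22/463799 - 627/2509) = 33871 - 1*(-290746775/1163671691) = 33871 + 290746775/1163671691 = 39415014592636/1163671691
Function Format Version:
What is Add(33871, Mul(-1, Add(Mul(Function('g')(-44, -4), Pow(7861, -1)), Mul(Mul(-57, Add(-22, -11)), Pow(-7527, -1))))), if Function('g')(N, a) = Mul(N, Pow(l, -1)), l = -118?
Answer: Rational(39415014592636, 1163671691) ≈ 33871.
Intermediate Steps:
Function('g')(N, a) = Mul(Rational(-1, 118), N) (Function('g')(N, a) = Mul(N, Pow(-118, -1)) = Mul(N, Rational(-1, 118)) = Mul(Rational(-1, 118), N))
Add(33871, Mul(-1, Add(Mul(Function('g')(-44, -4), Pow(7861, -1)), Mul(Mul(-57, Add(-22, -11)), Pow(-7527, -1))))) = Add(33871, Mul(-1, Add(Mul(Mul(Rational(-1, 118), -44), Pow(7861, -1)), Mul(Mul(-57, Add(-22, -11)), Pow(-7527, -1))))) = Add(33871, Mul(-1, Add(Mul(Rational(22, 59), Rational(1, 7861)), Mul(Mul(-57, -33), Rational(-1, 7527))))) = Add(33871, Mul(-1, Add(Rational(22, 463799), Mul(1881, Rational(-1, 7527))))) = Add(33871, Mul(-1, Add(Rational(22, 463799), Rational(-627, 2509)))) = Add(33871, Mul(-1, Rational(-290746775, 1163671691))) = Add(33871, Rational(290746775, 1163671691)) = Rational(39415014592636, 1163671691)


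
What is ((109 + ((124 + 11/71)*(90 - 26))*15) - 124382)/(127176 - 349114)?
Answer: 360983/15757598 ≈ 0.022909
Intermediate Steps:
((109 + ((124 + 11/71)*(90 - 26))*15) - 124382)/(127176 - 349114) = ((109 + ((124 + 11*(1/71))*64)*15) - 124382)/(-221938) = ((109 + ((124 + 11/71)*64)*15) - 124382)*(-1/221938) = ((109 + ((8815/71)*64)*15) - 124382)*(-1/221938) = ((109 + (564160/71)*15) - 124382)*(-1/221938) = ((109 + 8462400/71) - 124382)*(-1/221938) = (8470139/71 - 124382)*(-1/221938) = -360983/71*(-1/221938) = 360983/15757598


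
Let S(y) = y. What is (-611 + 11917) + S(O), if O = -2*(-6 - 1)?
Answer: 11320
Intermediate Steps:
O = 14 (O = -2*(-7) = 14)
(-611 + 11917) + S(O) = (-611 + 11917) + 14 = 11306 + 14 = 11320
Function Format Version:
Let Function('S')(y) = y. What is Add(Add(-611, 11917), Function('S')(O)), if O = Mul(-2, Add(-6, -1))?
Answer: 11320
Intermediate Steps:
O = 14 (O = Mul(-2, -7) = 14)
Add(Add(-611, 11917), Function('S')(O)) = Add(Add(-611, 11917), 14) = Add(11306, 14) = 11320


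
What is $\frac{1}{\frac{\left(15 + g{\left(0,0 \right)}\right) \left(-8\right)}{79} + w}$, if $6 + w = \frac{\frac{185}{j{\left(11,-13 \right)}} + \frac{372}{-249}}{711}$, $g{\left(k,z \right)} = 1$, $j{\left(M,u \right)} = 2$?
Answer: $- \frac{118026}{884281} \approx -0.13347$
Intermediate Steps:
$w = - \frac{693049}{118026}$ ($w = -6 + \frac{\frac{185}{2} + \frac{372}{-249}}{711} = -6 + \left(185 \cdot \frac{1}{2} + 372 \left(- \frac{1}{249}\right)\right) \frac{1}{711} = -6 + \left(\frac{185}{2} - \frac{124}{83}\right) \frac{1}{711} = -6 + \frac{15107}{166} \cdot \frac{1}{711} = -6 + \frac{15107}{118026} = - \frac{693049}{118026} \approx -5.872$)
$\frac{1}{\frac{\left(15 + g{\left(0,0 \right)}\right) \left(-8\right)}{79} + w} = \frac{1}{\frac{\left(15 + 1\right) \left(-8\right)}{79} - \frac{693049}{118026}} = \frac{1}{16 \left(-8\right) \frac{1}{79} - \frac{693049}{118026}} = \frac{1}{\left(-128\right) \frac{1}{79} - \frac{693049}{118026}} = \frac{1}{- \frac{128}{79} - \frac{693049}{118026}} = \frac{1}{- \frac{884281}{118026}} = - \frac{118026}{884281}$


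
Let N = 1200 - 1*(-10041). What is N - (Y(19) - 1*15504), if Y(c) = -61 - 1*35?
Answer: 26841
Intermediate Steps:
Y(c) = -96 (Y(c) = -61 - 35 = -96)
N = 11241 (N = 1200 + 10041 = 11241)
N - (Y(19) - 1*15504) = 11241 - (-96 - 1*15504) = 11241 - (-96 - 15504) = 11241 - 1*(-15600) = 11241 + 15600 = 26841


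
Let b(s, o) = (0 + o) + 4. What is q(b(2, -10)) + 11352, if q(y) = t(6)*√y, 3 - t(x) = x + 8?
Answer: 11352 - 11*I*√6 ≈ 11352.0 - 26.944*I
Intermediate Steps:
b(s, o) = 4 + o (b(s, o) = o + 4 = 4 + o)
t(x) = -5 - x (t(x) = 3 - (x + 8) = 3 - (8 + x) = 3 + (-8 - x) = -5 - x)
q(y) = -11*√y (q(y) = (-5 - 1*6)*√y = (-5 - 6)*√y = -11*√y)
q(b(2, -10)) + 11352 = -11*√(4 - 10) + 11352 = -11*I*√6 + 11352 = 11352 - 11*I*√6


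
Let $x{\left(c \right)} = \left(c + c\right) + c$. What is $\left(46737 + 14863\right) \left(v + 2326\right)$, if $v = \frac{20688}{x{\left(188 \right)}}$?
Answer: $\frac{6840433600}{47} \approx 1.4554 \cdot 10^{8}$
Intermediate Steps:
$x{\left(c \right)} = 3 c$ ($x{\left(c \right)} = 2 c + c = 3 c$)
$v = \frac{1724}{47}$ ($v = \frac{20688}{3 \cdot 188} = \frac{20688}{564} = 20688 \cdot \frac{1}{564} = \frac{1724}{47} \approx 36.681$)
$\left(46737 + 14863\right) \left(v + 2326\right) = \left(46737 + 14863\right) \left(\frac{1724}{47} + 2326\right) = 61600 \cdot \frac{111046}{47} = \frac{6840433600}{47}$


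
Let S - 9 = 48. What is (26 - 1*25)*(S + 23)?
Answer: 80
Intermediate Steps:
S = 57 (S = 9 + 48 = 57)
(26 - 1*25)*(S + 23) = (26 - 1*25)*(57 + 23) = (26 - 25)*80 = 1*80 = 80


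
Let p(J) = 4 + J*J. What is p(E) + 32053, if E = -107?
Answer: 43506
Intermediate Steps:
p(J) = 4 + J**2
p(E) + 32053 = (4 + (-107)**2) + 32053 = (4 + 11449) + 32053 = 11453 + 32053 = 43506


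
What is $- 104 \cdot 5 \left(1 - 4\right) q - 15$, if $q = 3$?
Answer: $4665$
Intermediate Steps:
$- 104 \cdot 5 \left(1 - 4\right) q - 15 = - 104 \cdot 5 \left(1 - 4\right) 3 - 15 = - 104 \cdot 5 \left(-3\right) 3 - 15 = - 104 \left(\left(-15\right) 3\right) - 15 = \left(-104\right) \left(-45\right) - 15 = 4680 - 15 = 4665$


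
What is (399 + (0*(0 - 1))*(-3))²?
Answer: 159201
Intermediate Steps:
(399 + (0*(0 - 1))*(-3))² = (399 + (0*(-1))*(-3))² = (399 + 0*(-3))² = (399 + 0)² = 399² = 159201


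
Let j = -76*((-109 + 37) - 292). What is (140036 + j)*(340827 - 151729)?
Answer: 31711734600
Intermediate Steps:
j = 27664 (j = -76*(-72 - 292) = -76*(-364) = 27664)
(140036 + j)*(340827 - 151729) = (140036 + 27664)*(340827 - 151729) = 167700*189098 = 31711734600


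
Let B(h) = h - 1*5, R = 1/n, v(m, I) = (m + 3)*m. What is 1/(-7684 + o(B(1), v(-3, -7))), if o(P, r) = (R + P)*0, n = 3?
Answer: -1/7684 ≈ -0.00013014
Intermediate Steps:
v(m, I) = m*(3 + m) (v(m, I) = (3 + m)*m = m*(3 + m))
R = ⅓ (R = 1/3 = 1*(⅓) = ⅓ ≈ 0.33333)
B(h) = -5 + h (B(h) = h - 5 = -5 + h)
o(P, r) = 0 (o(P, r) = (⅓ + P)*0 = 0)
1/(-7684 + o(B(1), v(-3, -7))) = 1/(-7684 + 0) = 1/(-7684) = -1/7684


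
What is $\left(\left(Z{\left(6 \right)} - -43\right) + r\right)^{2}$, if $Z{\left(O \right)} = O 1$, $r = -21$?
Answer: $784$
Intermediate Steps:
$Z{\left(O \right)} = O$
$\left(\left(Z{\left(6 \right)} - -43\right) + r\right)^{2} = \left(\left(6 - -43\right) - 21\right)^{2} = \left(\left(6 + 43\right) - 21\right)^{2} = \left(49 - 21\right)^{2} = 28^{2} = 784$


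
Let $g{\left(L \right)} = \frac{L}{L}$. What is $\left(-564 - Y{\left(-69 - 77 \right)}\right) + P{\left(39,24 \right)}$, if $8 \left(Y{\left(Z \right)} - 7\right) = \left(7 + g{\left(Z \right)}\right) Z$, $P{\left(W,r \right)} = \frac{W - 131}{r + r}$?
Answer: $- \frac{5123}{12} \approx -426.92$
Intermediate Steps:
$g{\left(L \right)} = 1$
$P{\left(W,r \right)} = \frac{-131 + W}{2 r}$
$Y{\left(Z \right)} = 7 + Z$ ($Y{\left(Z \right)} = 7 + \frac{\left(7 + 1\right) Z}{8} = 7 + \frac{8 Z}{8} = 7 + Z$)
$\left(-564 - Y{\left(-69 - 77 \right)}\right) + P{\left(39,24 \right)} = \left(-564 - \left(7 - 146\right)\right) + \frac{-131 + 39}{2 \cdot 24} = \left(-564 - \left(7 - 146\right)\right) + \frac{1}{2} \cdot \frac{1}{24} \left(-92\right) = \left(-564 - -139\right) - \frac{23}{12} = \left(-564 + 139\right) - \frac{23}{12} = -425 - \frac{23}{12} = - \frac{5123}{12}$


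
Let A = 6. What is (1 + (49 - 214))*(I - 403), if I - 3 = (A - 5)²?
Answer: 65436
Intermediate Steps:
I = 4 (I = 3 + (6 - 5)² = 3 + 1² = 3 + 1 = 4)
(1 + (49 - 214))*(I - 403) = (1 + (49 - 214))*(4 - 403) = (1 - 165)*(-399) = -164*(-399) = 65436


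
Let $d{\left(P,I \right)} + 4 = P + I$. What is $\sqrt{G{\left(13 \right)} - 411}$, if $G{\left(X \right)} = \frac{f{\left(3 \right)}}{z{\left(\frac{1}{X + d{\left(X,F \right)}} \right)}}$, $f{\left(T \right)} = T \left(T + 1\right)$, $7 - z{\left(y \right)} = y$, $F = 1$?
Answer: $\frac{3 i \sqrt{18190}}{20} \approx 20.231 i$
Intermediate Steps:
$d{\left(P,I \right)} = -4 + I + P$ ($d{\left(P,I \right)} = -4 + \left(P + I\right) = -4 + \left(I + P\right) = -4 + I + P$)
$z{\left(y \right)} = 7 - y$
$f{\left(T \right)} = T \left(1 + T\right)$
$G{\left(X \right)} = \frac{12}{7 - \frac{1}{-3 + 2 X}}$ ($G{\left(X \right)} = \frac{3 \left(1 + 3\right)}{7 - \frac{1}{X + \left(-4 + 1 + X\right)}} = \frac{3 \cdot 4}{7 - \frac{1}{X + \left(-3 + X\right)}} = \frac{12}{7 - \frac{1}{-3 + 2 X}}$)
$\sqrt{G{\left(13 \right)} - 411} = \sqrt{\frac{6 \left(-3 + 2 \cdot 13\right)}{-11 + 7 \cdot 13} - 411} = \sqrt{\frac{6 \left(-3 + 26\right)}{-11 + 91} - 411} = \sqrt{6 \cdot \frac{1}{80} \cdot 23 - 411} = \sqrt{\frac{69}{40} - 411} = \sqrt{- \frac{16371}{40}} = \frac{3 i \sqrt{18190}}{20}$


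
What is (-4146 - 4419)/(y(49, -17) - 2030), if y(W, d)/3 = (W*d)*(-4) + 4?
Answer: -8565/7978 ≈ -1.0736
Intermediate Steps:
y(W, d) = 12 - 12*W*d (y(W, d) = 3*((W*d)*(-4) + 4) = 3*(-4*W*d + 4) = 3*(4 - 4*W*d) = 12 - 12*W*d)
(-4146 - 4419)/(y(49, -17) - 2030) = (-4146 - 4419)/((12 - 12*49*(-17)) - 2030) = -8565/((12 + 9996) - 2030) = -8565/(10008 - 2030) = -8565/7978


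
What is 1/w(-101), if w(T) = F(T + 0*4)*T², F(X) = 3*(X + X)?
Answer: -1/6181806 ≈ -1.6177e-7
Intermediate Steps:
F(X) = 6*X (F(X) = 3*(2*X) = 6*X)
w(T) = 6*T³ (w(T) = (6*(T + 0*4))*T² = (6*(T + 0))*T² = (6*T)*T² = 6*T³)
1/w(-101) = 1/(6*(-101)³) = 1/(6*(-1030301)) = 1/(-6181806) = -1/6181806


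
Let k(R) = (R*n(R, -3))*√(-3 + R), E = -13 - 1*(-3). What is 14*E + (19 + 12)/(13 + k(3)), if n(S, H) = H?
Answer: -1789/13 ≈ -137.62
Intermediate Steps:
E = -10 (E = -13 + 3 = -10)
k(R) = -3*R*√(-3 + R) (k(R) = (R*(-3))*√(-3 + R) = (-3*R)*√(-3 + R) = -3*R*√(-3 + R))
14*E + (19 + 12)/(13 + k(3)) = 14*(-10) + (19 + 12)/(13 - 3*3*√(-3 + 3)) = -140 + 31/(13 - 3*3*√0) = -140 + 31/(13 - 3*3*0) = -140 + 31/(13 + 0) = -140 + 31/13 = -1789/13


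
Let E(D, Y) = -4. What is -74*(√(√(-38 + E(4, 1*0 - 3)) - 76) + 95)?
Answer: -7030 - 74*√(-76 + I*√42) ≈ -7057.5 - 645.7*I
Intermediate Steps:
-74*(√(√(-38 + E(4, 1*0 - 3)) - 76) + 95) = -74*(√(√(-38 - 4) - 76) + 95) = -74*(√(√(-42) - 76) + 95) = -74*(√(I*√42 - 76) + 95) = -74*(√(-76 + I*√42) + 95) = -74*(95 + √(-76 + I*√42)) = -7030 - 74*√(-76 + I*√42)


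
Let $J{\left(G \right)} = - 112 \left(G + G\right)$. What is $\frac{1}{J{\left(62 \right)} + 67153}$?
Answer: $\frac{1}{53265} \approx 1.8774 \cdot 10^{-5}$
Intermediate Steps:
$J{\left(G \right)} = - 224 G$ ($J{\left(G \right)} = - 112 \cdot 2 G = - 224 G$)
$\frac{1}{J{\left(62 \right)} + 67153} = \frac{1}{\left(-224\right) 62 + 67153} = \frac{1}{-13888 + 67153} = \frac{1}{53265}$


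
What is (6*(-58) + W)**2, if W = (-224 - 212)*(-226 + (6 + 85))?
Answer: 3423654144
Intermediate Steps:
W = 58860 (W = -436*(-226 + 91) = -436*(-135) = 58860)
(6*(-58) + W)**2 = (6*(-58) + 58860)**2 = (-348 + 58860)**2 = 58512**2 = 3423654144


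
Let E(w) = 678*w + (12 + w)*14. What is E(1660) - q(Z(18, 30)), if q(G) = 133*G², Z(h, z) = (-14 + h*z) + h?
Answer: -38210600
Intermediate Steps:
Z(h, z) = -14 + h + h*z
E(w) = 168 + 692*w (E(w) = 678*w + (168 + 14*w) = 168 + 692*w)
E(1660) - q(Z(18, 30)) = (168 + 692*1660) - 133*(-14 + 18 + 18*30)² = (168 + 1148720) - 133*(-14 + 18 + 540)² = 1148888 - 133*544² = 1148888 - 133*295936 = 1148888 - 1*39359488 = 1148888 - 39359488 = -38210600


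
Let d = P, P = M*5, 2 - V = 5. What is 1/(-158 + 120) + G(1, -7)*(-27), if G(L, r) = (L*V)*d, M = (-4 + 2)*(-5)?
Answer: 153899/38 ≈ 4050.0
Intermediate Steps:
V = -3 (V = 2 - 1*5 = 2 - 5 = -3)
M = 10 (M = -2*(-5) = 10)
P = 50 (P = 10*5 = 50)
d = 50
G(L, r) = -150*L (G(L, r) = (L*(-3))*50 = -3*L*50 = -150*L)
1/(-158 + 120) + G(1, -7)*(-27) = 1/(-158 + 120) - 150*1*(-27) = 1/(-38) - 150*(-27) = -1/38 + 4050 = 153899/38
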